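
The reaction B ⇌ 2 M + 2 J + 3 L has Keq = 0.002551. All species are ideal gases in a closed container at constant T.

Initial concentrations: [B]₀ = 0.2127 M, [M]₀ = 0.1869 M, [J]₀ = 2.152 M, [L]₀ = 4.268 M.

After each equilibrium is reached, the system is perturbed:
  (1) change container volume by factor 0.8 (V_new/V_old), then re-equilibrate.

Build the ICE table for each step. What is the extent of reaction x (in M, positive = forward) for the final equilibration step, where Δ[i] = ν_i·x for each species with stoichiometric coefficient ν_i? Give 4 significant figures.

x = -5.4194e-04 M

Q₀ = 59.13 vs Keq = 0.002551 ⇒ Q>K, reverse
Step 1:
                   B          M          J          L
  init        0.2127     0.1869      2.152      4.268
  Δ          0.09256    -0.1851    -0.1851    -0.2777
  eq          0.3053    0.00178      1.967       3.99
  solve Keq expr → x = -0.09256; check Q = 0.002551
Then change container volume by factor 0.8 (V_new/V_old).
Step 2:
                   B          M          J          L
  init        0.3816   0.002225      2.459      4.988
  Δ       5.4194e-04  -0.001084  -0.001084  -0.001626
  eq          0.3821   0.001141      2.458      4.986
  solve Keq expr → x = -5.4194e-04; check Q = 0.002551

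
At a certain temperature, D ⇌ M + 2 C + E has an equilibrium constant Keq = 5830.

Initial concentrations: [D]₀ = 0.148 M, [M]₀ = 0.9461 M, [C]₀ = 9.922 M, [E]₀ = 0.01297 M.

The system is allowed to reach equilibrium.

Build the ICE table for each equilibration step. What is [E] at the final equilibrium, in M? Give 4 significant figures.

[E]_eq = 0.1579 M

Q₀ = 8.162 vs Keq = 5830 ⇒ Q<K, forward
Step 1:
                  D         M         C         E
  init        0.148    0.9461     9.922   0.01297
  Δ         -0.1449    0.1449    0.2898    0.1449
  eq       0.003081     1.091     10.21    0.1579
  solve Keq expr → x = 0.1449; check Q = 5830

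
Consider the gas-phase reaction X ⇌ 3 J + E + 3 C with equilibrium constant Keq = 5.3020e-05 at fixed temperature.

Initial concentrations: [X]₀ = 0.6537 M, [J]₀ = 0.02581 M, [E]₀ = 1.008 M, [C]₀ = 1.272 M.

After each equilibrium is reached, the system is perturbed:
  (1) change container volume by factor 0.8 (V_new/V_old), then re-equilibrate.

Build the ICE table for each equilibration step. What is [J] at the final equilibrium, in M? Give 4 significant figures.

[J]_eq = 0.02066 M

Q₀ = 5.4564e-05 vs Keq = 5.3020e-05 ⇒ Q>K, reverse
Step 1:
                   X          J          E          C
  I           0.6537    0.02581      1.008      1.272
  C       7.9760e-05 -2.3928e-04 -7.9760e-05 -2.3928e-04
  E           0.6538    0.02557      1.008      1.272
  solve Keq expr → x = -7.9760e-05; check Q = 5.3020e-05
Then change container volume by factor 0.8 (V_new/V_old).
Step 2:
                   X          J          E          C
  I           0.8172    0.03196       1.26       1.59
  C         0.003769   -0.01131  -0.003769   -0.01131
  E            0.821    0.02066      1.256      1.578
  solve Keq expr → x = -0.003769; check Q = 5.3020e-05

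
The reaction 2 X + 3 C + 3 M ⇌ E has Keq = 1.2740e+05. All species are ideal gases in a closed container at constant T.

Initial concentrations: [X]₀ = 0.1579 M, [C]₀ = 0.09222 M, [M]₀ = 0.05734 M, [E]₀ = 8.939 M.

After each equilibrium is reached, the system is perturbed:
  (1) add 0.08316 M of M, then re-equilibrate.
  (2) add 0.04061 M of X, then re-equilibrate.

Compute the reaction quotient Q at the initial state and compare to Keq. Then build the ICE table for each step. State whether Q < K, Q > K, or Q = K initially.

Q₀ = 2.4248e+09 vs Keq = 1.2740e+05 ⇒ Q>K, reverse
Step 1:
                    X           C           M           E
  init         0.1579     0.09222     0.05734       8.939
  Δ            0.1506      0.2259      0.2259    -0.07529
  eq           0.3085      0.3181      0.2832       8.864
  solve Keq expr → x = -0.07529; check Q = 1.2740e+05
Then add 0.08316 M of M.
Step 2:
                    X           C           M           E
  init         0.3085      0.3181      0.3664       8.864
  Δ          -0.02231    -0.03347    -0.03347     0.01116
  eq           0.2862      0.2846      0.3329       8.875
  solve Keq expr → x = 0.01116; check Q = 1.2740e+05
Then add 0.04061 M of X.
Step 3:
                    X           C           M           E
  init         0.3268      0.2846      0.3329       8.875
  Δ         -0.007348    -0.01102    -0.01102    0.003674
  eq           0.3194      0.2736      0.3219       8.879
  solve Keq expr → x = 0.003674; check Q = 1.2740e+05

Q₀ = 2.4248e+09; Q > K (proceeds reverse)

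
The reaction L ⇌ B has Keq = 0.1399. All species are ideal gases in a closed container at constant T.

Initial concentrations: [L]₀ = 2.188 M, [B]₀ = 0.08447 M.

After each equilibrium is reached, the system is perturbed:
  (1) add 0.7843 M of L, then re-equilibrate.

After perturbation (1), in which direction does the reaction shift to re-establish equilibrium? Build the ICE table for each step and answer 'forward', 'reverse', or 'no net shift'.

Direction: forward

Q₀ = 0.03861 vs Keq = 0.1399 ⇒ Q<K, forward
Step 1:
                   L          B
  Initial      2.188    0.08447
  Change     -0.1944     0.1944
  Equil        1.994     0.2789
  solve Keq expr → x = 0.1944; check Q = 0.1399
Then add 0.7843 M of L.
Step 2:
                   L          B
  Initial      2.778     0.2789
  Change    -0.09626    0.09626
  Equil        2.682     0.3752
  solve Keq expr → x = 0.09626; check Q = 0.1399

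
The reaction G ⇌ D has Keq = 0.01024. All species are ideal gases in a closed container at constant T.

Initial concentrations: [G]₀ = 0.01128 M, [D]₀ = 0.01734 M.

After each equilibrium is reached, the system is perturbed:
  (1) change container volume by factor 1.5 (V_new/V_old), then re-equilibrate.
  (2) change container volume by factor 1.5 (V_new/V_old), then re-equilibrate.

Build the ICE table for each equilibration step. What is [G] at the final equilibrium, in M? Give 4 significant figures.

[G]_eq = 0.01259 M

Q₀ = 1.537 vs Keq = 0.01024 ⇒ Q>K, reverse
Step 1:
                    G           D
  Initial     0.01128     0.01734
  Change      0.01705    -0.01705
  Equil       0.02833  2.9010e-04
  solve Keq expr → x = -0.01705; check Q = 0.01024
Then change container volume by factor 1.5 (V_new/V_old).
Step 2:
                    G           D
  Initial     0.01889  1.9340e-04
  Change            0           0
  Equil       0.01889  1.9340e-04
  solve Keq expr → x = 0; check Q = 0.01024
Then change container volume by factor 1.5 (V_new/V_old).
Step 3:
                    G           D
  Initial     0.01259  1.2893e-04
  Change            0           0
  Equil       0.01259  1.2893e-04
  solve Keq expr → x = 0; check Q = 0.01024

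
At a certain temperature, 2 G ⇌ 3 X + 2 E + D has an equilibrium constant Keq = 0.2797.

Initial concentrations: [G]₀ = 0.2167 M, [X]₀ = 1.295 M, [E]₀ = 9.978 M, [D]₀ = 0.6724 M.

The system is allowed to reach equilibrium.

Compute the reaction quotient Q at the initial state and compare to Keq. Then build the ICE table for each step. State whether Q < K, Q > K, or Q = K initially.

Q₀ = 3096 vs Keq = 0.2797 ⇒ Q>K, reverse
Step 1:
                   G          X          E          D
  I           0.2167      1.295      9.978     0.6724
  C           0.7232     -1.085    -0.7232    -0.3616
  E           0.9399     0.2102      9.255     0.3108
  solve Keq expr → x = -0.3616; check Q = 0.2797

Q₀ = 3096; Q > K (proceeds reverse)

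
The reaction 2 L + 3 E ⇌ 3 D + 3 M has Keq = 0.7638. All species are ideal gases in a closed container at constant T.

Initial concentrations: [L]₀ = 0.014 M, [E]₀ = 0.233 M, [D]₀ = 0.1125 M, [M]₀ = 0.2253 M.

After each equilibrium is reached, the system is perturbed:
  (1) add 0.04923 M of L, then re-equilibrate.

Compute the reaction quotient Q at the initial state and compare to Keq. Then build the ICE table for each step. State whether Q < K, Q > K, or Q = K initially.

Q₀ = 6.568; Q > K (proceeds reverse)

Q₀ = 6.568 vs Keq = 0.7638 ⇒ Q>K, reverse
Step 1:
                  L         E         D         M
  Initial     0.014     0.233    0.1125    0.2253
  Change     0.0115   0.01725  -0.01725  -0.01725
  Equil      0.0255    0.2502   0.09525    0.2081
  solve Keq expr → x = -0.005749; check Q = 0.7638
Then add 0.04923 M of L.
Step 2:
                  L         E         D         M
  Initial   0.07473    0.2502   0.09525    0.2081
  Change   -0.01927  -0.02891   0.02891   0.02891
  Equil     0.05545    0.2213    0.1242     0.237
  solve Keq expr → x = 0.009637; check Q = 0.7638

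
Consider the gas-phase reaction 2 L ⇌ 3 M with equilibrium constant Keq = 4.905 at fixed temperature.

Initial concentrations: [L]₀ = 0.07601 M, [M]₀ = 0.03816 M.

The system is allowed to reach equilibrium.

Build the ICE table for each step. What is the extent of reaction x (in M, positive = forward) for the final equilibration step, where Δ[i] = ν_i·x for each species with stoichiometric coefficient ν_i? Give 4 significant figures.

Q₀ = 0.009618 vs Keq = 4.905 ⇒ Q<K, forward
Step 1:
                    L           M
  I           0.07601     0.03816
  C          -0.05654     0.08481
  E           0.01947       0.123
  solve Keq expr → x = 0.02827; check Q = 4.905

x = 0.02827 M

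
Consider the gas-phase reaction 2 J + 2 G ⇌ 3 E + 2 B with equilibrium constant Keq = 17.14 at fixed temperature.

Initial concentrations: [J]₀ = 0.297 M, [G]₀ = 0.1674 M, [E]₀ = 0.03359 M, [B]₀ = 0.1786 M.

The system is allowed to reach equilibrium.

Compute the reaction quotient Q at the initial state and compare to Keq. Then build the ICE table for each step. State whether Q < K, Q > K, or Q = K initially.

Q₀ = 4.8907e-04 vs Keq = 17.14 ⇒ Q<K, forward
Step 1:
                  J         G         E         B
  init        0.297    0.1674   0.03359    0.1786
  Δ          -0.124    -0.124    0.1859     0.124
  eq          0.173   0.04344    0.2195    0.3026
  solve Keq expr → x = 0.06198; check Q = 17.14

Q₀ = 4.8907e-04; Q < K (proceeds forward)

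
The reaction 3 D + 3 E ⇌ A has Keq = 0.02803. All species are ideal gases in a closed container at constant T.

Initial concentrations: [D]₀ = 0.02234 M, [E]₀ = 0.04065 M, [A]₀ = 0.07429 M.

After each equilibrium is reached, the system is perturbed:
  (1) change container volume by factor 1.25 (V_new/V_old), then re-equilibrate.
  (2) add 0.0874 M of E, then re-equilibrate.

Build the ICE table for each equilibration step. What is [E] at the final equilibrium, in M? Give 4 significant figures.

Q₀ = 9.9197e+07 vs Keq = 0.02803 ⇒ Q>K, reverse
Step 1:
                  D         E         A
  init      0.02234   0.04065   0.07429
  Δ          0.2228    0.2228  -0.07428
  eq         0.2452    0.2635 7.5587e-06
  solve Keq expr → x = -0.07428; check Q = 0.02803
Then change container volume by factor 1.25 (V_new/V_old).
Step 2:
                  D         E         A
  init       0.1961    0.2108 6.0469e-06
  Δ       1.2194e-05 1.2194e-05 -4.0648e-06
  eq         0.1962    0.2108 1.9822e-06
  solve Keq expr → x = -4.0648e-06; check Q = 0.02803
Then add 0.0874 M of E.
Step 3:
                  D         E         A
  init       0.1962    0.2982 1.9822e-06
  Δ       -1.0882e-05 -1.0882e-05 3.6272e-06
  eq         0.1962    0.2982 5.6094e-06
  solve Keq expr → x = 3.6272e-06; check Q = 0.02803

[E]_eq = 0.2982 M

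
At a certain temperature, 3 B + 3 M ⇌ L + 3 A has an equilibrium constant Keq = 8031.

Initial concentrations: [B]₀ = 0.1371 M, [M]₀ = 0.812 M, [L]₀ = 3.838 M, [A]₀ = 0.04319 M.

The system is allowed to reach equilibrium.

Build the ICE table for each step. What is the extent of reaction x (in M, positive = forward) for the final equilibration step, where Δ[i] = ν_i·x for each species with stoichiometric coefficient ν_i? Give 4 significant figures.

x = 0.03959 M

Q₀ = 0.2241 vs Keq = 8031 ⇒ Q<K, forward
Step 1:
                    B           M           L           A
  I            0.1371       0.812       3.838     0.04319
  C           -0.1188     -0.1188     0.03959      0.1188
  E           0.01833      0.6932       3.878       0.162
  solve Keq expr → x = 0.03959; check Q = 8031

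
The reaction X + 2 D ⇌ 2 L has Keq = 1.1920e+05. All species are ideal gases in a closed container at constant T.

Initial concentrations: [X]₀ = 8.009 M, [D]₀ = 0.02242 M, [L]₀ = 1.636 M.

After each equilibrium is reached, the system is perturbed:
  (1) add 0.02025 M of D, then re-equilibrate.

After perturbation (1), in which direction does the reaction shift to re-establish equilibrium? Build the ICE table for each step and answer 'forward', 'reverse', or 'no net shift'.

Q₀ = 664.8 vs Keq = 1.1920e+05 ⇒ Q<K, forward
Step 1:
                   X          D          L
  Initial      8.009    0.02242      1.636
  Change    -0.01036   -0.02072    0.02072
  Equil        7.999   0.001697      1.657
  solve Keq expr → x = 0.01036; check Q = 1.1920e+05
Then add 0.02025 M of D.
Step 2:
                   X          D          L
  Initial      7.999    0.02195      1.657
  Change    -0.01011   -0.02023    0.02023
  Equil        7.989   0.001718      1.677
  solve Keq expr → x = 0.01011; check Q = 1.1920e+05

Direction: forward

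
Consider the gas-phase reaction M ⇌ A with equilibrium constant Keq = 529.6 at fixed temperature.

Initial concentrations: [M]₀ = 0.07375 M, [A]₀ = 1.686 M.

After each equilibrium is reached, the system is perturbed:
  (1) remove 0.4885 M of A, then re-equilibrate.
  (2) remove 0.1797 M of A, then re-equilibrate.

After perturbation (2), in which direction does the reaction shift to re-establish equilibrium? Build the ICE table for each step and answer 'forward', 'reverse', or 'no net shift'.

Direction: forward

Q₀ = 22.86 vs Keq = 529.6 ⇒ Q<K, forward
Step 1:
                   M          A
  I          0.07375      1.686
  C         -0.07043    0.07043
  E         0.003317      1.756
  solve Keq expr → x = 0.07043; check Q = 529.6
Then remove 0.4885 M of A.
Step 2:
                   M          A
  I         0.003317      1.268
  C       -9.2066e-04 9.2066e-04
  E         0.002396      1.269
  solve Keq expr → x = 9.2066e-04; check Q = 529.6
Then remove 0.1797 M of A.
Step 3:
                   M          A
  I         0.002396      1.089
  C       -3.3867e-04 3.3867e-04
  E         0.002057      1.089
  solve Keq expr → x = 3.3867e-04; check Q = 529.6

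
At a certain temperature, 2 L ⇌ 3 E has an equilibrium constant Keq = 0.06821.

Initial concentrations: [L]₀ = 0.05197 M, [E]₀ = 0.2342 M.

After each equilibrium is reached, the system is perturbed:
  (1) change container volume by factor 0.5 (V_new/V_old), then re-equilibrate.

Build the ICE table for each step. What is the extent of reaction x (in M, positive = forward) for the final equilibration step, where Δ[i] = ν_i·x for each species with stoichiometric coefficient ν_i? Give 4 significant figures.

x = -0.01165 M

Q₀ = 4.756 vs Keq = 0.06821 ⇒ Q>K, reverse
Step 1:
                    L           E
  I           0.05197      0.2342
  C           0.08408     -0.1261
  E             0.136      0.1081
  solve Keq expr → x = -0.04204; check Q = 0.06821
Then change container volume by factor 0.5 (V_new/V_old).
Step 2:
                    L           E
  I            0.2721      0.2162
  C           0.02329    -0.03494
  E            0.2954      0.1812
  solve Keq expr → x = -0.01165; check Q = 0.06821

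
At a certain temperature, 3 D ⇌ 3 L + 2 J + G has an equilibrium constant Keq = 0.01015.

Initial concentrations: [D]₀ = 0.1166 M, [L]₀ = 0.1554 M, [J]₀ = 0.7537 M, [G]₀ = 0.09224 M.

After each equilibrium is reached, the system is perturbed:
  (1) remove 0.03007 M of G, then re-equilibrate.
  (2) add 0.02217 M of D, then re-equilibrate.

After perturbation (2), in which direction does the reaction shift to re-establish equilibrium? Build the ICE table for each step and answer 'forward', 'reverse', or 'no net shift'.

Q₀ = 0.124 vs Keq = 0.01015 ⇒ Q>K, reverse
Step 1:
                   D          L          J          G
  Initial     0.1166     0.1554     0.7537    0.09224
  Change     0.04959   -0.04959   -0.03306   -0.01653
  Equil       0.1662     0.1058     0.7206    0.07571
  solve Keq expr → x = -0.01653; check Q = 0.01015
Then remove 0.03007 M of G.
Step 2:
                   D          L          J          G
  Initial     0.1662     0.1058     0.7206    0.04564
  Change   -0.009259   0.009259   0.006173   0.003086
  Equil       0.1569     0.1151     0.7268    0.04873
  solve Keq expr → x = 0.003086; check Q = 0.01015
Then add 0.02217 M of D.
Step 3:
                   D          L          J          G
  Initial     0.1791     0.1151     0.7268    0.04873
  Change   -0.007797   0.007797   0.005198   0.002599
  Equil       0.1713     0.1229      0.732    0.05133
  solve Keq expr → x = 0.002599; check Q = 0.01015

Direction: forward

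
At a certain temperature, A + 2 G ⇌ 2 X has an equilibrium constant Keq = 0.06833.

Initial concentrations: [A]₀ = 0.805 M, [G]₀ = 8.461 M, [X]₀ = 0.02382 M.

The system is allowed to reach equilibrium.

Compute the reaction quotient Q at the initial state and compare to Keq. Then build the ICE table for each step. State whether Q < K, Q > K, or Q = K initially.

Q₀ = 9.8456e-06; Q < K (proceeds forward)

Q₀ = 9.8456e-06 vs Keq = 0.06833 ⇒ Q<K, forward
Step 1:
                   A          G          X
  Initial      0.805      8.461    0.02382
  Change     -0.5131     -1.026      1.026
  Equil       0.2919      7.435       1.05
  solve Keq expr → x = 0.5131; check Q = 0.06833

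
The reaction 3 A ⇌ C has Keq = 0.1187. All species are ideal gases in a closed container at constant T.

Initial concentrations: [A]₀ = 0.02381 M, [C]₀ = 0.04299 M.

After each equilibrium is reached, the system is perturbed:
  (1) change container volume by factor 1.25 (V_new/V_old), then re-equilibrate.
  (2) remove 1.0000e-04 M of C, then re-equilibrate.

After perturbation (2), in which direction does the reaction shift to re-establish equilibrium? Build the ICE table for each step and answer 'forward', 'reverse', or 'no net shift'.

Direction: forward

Q₀ = 3185 vs Keq = 0.1187 ⇒ Q>K, reverse
Step 1:
                    A           C
  I           0.02381     0.04299
  C            0.1277    -0.04258
  E            0.1515  4.1308e-04
  solve Keq expr → x = -0.04258; check Q = 0.1187
Then change container volume by factor 1.25 (V_new/V_old).
Step 2:
                    A           C
  I            0.1212  3.3047e-04
  C        3.5137e-04 -1.1712e-04
  E            0.1216  2.1334e-04
  solve Keq expr → x = -1.1712e-04; check Q = 0.1187
Then remove 1.0000e-04 M of C.
Step 3:
                    A           C
  I            0.1216  1.1334e-04
  C       -2.9535e-04  9.8449e-05
  E            0.1213  2.1179e-04
  solve Keq expr → x = 9.8449e-05; check Q = 0.1187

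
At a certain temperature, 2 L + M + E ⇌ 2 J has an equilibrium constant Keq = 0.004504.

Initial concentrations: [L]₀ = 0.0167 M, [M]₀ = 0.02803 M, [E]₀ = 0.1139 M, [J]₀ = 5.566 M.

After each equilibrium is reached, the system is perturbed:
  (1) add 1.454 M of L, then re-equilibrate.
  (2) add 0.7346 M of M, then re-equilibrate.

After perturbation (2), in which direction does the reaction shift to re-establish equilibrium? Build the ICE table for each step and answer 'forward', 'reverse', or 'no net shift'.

Q₀ = 3.4794e+07 vs Keq = 0.004504 ⇒ Q>K, reverse
Step 1:
                   L          M          E          J
  init        0.0167    0.02803     0.1139      5.566
  Δ            4.775      2.388      2.388     -4.775
  eq           4.792      2.416      2.502     0.7906
  solve Keq expr → x = -2.388; check Q = 0.004504
Then add 1.454 M of L.
Step 2:
                   L          M          E          J
  init         6.246      2.416      2.502     0.7906
  Δ          -0.1753   -0.08763   -0.08763     0.1753
  eq           6.071      2.328      2.414     0.9659
  solve Keq expr → x = 0.08763; check Q = 0.004504
Then add 0.7346 M of M.
Step 3:
                   L          M          E          J
  init         6.071      3.063      2.414     0.9659
  Δ          -0.1026   -0.05128   -0.05128     0.1026
  eq           5.968      3.011      2.363      1.068
  solve Keq expr → x = 0.05128; check Q = 0.004504

Direction: forward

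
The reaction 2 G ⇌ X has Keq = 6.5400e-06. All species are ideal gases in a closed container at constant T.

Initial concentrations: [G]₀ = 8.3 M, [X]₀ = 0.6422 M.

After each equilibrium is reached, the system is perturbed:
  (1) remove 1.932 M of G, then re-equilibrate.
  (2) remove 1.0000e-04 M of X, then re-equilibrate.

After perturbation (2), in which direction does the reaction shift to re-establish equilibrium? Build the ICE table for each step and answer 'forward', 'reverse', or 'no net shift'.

Q₀ = 0.009322 vs Keq = 6.5400e-06 ⇒ Q>K, reverse
Step 1:
                   G          X
  I              8.3     0.6422
  C            1.283    -0.6416
  E            9.583 6.0062e-04
  solve Keq expr → x = -0.6416; check Q = 6.5400e-06
Then remove 1.932 M of G.
Step 2:
                   G          X
  I            7.651 6.0062e-04
  C       4.3544e-04 -2.1772e-04
  E            7.652 3.8290e-04
  solve Keq expr → x = -2.1772e-04; check Q = 6.5400e-06
Then remove 1.0000e-04 M of X.
Step 3:
                   G          X
  I            7.652 2.8290e-04
  C       -1.9996e-04 9.9980e-05
  E            7.651 3.8288e-04
  solve Keq expr → x = 9.9980e-05; check Q = 6.5400e-06

Direction: forward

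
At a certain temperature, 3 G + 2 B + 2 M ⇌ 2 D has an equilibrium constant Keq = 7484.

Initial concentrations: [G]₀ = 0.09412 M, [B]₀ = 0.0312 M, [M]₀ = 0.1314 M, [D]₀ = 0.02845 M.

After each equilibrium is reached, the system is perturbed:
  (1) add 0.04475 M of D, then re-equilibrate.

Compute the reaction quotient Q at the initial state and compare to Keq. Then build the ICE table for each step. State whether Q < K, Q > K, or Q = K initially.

Q₀ = 5.7759e+04 vs Keq = 7484 ⇒ Q>K, reverse
Step 1:
                  G         B         M         D
  init      0.09412    0.0312    0.1314   0.02845
  Δ         0.01522   0.01015   0.01015  -0.01015
  eq         0.1093   0.04135    0.1415    0.0183
  solve Keq expr → x = -0.005073; check Q = 7484
Then add 0.04475 M of D.
Step 2:
                  G         B         M         D
  init       0.1093   0.04135    0.1415   0.06305
  Δ         0.02915   0.01943   0.01943  -0.01943
  eq         0.1385   0.06078     0.161   0.04362
  solve Keq expr → x = -0.009716; check Q = 7484

Q₀ = 5.7759e+04; Q > K (proceeds reverse)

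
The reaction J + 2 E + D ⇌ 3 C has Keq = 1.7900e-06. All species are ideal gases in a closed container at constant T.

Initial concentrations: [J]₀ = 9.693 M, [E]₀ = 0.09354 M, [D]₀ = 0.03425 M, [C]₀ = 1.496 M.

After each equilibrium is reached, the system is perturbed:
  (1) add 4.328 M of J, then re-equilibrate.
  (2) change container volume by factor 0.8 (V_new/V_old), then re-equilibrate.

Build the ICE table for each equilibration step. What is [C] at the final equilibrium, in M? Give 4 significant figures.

[C]_eq = 0.03369 M

Q₀ = 1153 vs Keq = 1.7900e-06 ⇒ Q>K, reverse
Step 1:
                   J          E          D          C
  Initial      9.693    0.09354    0.03425      1.496
  Change      0.4912     0.9825     0.4912     -1.474
  Equil        10.18      1.076     0.5255     0.0223
  solve Keq expr → x = -0.4912; check Q = 1.7900e-06
Then add 4.328 M of J.
Step 2:
                   J          E          D          C
  Initial      14.51      1.076     0.5255     0.0223
  Change  -9.1690e-04  -0.001834 -9.1690e-04   0.002751
  Equil        14.51      1.074     0.5246    0.02505
  solve Keq expr → x = 9.1690e-04; check Q = 1.7900e-06
Then change container volume by factor 0.8 (V_new/V_old).
Step 3:
                   J          E          D          C
  Initial      18.14      1.343     0.6557    0.03131
  Change  -7.9247e-04  -0.001585 -7.9247e-04   0.002377
  Equil        18.14      1.341     0.6549    0.03369
  solve Keq expr → x = 7.9247e-04; check Q = 1.7900e-06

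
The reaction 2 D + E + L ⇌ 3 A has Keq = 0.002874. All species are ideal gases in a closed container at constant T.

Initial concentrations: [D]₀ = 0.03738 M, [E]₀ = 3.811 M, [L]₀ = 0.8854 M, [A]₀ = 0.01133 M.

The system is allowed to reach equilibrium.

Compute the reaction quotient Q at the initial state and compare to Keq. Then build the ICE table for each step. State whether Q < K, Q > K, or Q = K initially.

Q₀ = 3.0848e-04; Q < K (proceeds forward)

Q₀ = 3.0848e-04 vs Keq = 0.002874 ⇒ Q<K, forward
Step 1:
                  D         E         L         A
  I         0.03738     3.811    0.8854   0.01133
  C       -0.006438 -0.003219 -0.003219  0.009657
  E         0.03094     3.808    0.8822   0.02099
  solve Keq expr → x = 0.003219; check Q = 0.002874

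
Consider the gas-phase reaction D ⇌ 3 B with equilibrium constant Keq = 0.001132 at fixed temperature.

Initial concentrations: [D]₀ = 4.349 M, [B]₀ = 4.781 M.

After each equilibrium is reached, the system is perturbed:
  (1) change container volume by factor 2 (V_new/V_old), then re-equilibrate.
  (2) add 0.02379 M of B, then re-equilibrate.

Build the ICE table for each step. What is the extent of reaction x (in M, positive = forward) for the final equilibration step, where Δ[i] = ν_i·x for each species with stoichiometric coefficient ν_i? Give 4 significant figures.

Q₀ = 25.13 vs Keq = 0.001132 ⇒ Q>K, reverse
Step 1:
                   D          B
  init         4.349      4.781
  Δ            1.531     -4.593
  eq            5.88     0.1881
  solve Keq expr → x = -1.531; check Q = 0.001132
Then change container volume by factor 2 (V_new/V_old).
Step 2:
                   D          B
  init          2.94    0.09405
  Δ         -0.01831    0.05494
  eq           2.922      0.149
  solve Keq expr → x = 0.01831; check Q = 0.001132
Then add 0.02379 M of B.
Step 3:
                   D          B
  init         2.922     0.1728
  Δ         0.007885   -0.02366
  eq            2.93     0.1491
  solve Keq expr → x = -0.007885; check Q = 0.001132

x = -0.007885 M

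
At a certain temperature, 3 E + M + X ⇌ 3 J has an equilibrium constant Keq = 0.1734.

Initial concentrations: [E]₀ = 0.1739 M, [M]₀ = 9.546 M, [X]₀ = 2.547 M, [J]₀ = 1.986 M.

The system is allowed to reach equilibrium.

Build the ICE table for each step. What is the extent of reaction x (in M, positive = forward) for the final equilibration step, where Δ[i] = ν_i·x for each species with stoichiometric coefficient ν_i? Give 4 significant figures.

Q₀ = 61.26 vs Keq = 0.1734 ⇒ Q>K, reverse
Step 1:
                    E           M           X           J
  init         0.1739       9.546       2.547       1.986
  Δ            0.6347      0.2116      0.2116     -0.6347
  eq           0.8086       9.758       2.759       1.351
  solve Keq expr → x = -0.2116; check Q = 0.1734

x = -0.2116 M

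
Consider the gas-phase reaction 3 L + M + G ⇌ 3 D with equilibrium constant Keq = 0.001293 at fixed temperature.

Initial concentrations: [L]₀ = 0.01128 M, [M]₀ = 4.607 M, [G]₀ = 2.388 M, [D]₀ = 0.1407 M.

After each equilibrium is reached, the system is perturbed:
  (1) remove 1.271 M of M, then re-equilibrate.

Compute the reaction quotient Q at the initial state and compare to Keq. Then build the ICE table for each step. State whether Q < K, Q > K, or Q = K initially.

Q₀ = 176.4 vs Keq = 0.001293 ⇒ Q>K, reverse
Step 1:
                    L           M           G           D
  Initial     0.01128       4.607       2.388      0.1407
  Change       0.1109     0.03696     0.03696     -0.1109
  Equil        0.1222       4.644       2.425     0.02983
  solve Keq expr → x = -0.03696; check Q = 0.001293
Then remove 1.271 M of M.
Step 2:
                    L           M           G           D
  Initial      0.1222       3.373       2.425     0.02983
  Change     0.002469  8.2290e-04  8.2290e-04   -0.002469
  Equil        0.1246       3.374       2.426     0.02736
  solve Keq expr → x = -8.2290e-04; check Q = 0.001293

Q₀ = 176.4; Q > K (proceeds reverse)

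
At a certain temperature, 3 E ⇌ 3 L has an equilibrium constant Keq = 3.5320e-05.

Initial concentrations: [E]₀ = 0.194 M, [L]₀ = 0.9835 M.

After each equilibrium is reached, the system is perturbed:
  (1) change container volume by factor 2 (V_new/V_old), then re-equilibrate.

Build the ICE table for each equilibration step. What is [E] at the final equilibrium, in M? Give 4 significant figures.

[E]_eq = 0.57 M

Q₀ = 130.3 vs Keq = 3.5320e-05 ⇒ Q>K, reverse
Step 1:
                    E           L
  init          0.194      0.9835
  Δ            0.9461     -0.9461
  eq             1.14     0.03741
  solve Keq expr → x = -0.3154; check Q = 3.5320e-05
Then change container volume by factor 2 (V_new/V_old).
Step 2:
                    E           L
  init           0.57      0.0187
  Δ                 0           0
  eq             0.57      0.0187
  solve Keq expr → x = 0; check Q = 3.5320e-05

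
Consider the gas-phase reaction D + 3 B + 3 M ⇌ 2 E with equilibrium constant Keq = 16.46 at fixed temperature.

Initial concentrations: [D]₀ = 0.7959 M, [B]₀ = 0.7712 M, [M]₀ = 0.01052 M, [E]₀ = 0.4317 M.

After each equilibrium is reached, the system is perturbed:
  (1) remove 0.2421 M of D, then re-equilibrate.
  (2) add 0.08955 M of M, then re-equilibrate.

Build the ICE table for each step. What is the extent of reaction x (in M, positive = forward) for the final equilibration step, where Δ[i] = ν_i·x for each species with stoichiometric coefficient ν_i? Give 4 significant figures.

x = 0.01862 M

Q₀ = 4.3849e+05 vs Keq = 16.46 ⇒ Q>K, reverse
Step 1:
                  D         B         M         E
  init       0.7959    0.7712   0.01052    0.4317
  Δ          0.0621    0.1863    0.1863   -0.1242
  eq          0.858    0.9575    0.1968    0.3075
  solve Keq expr → x = -0.0621; check Q = 16.46
Then remove 0.2421 M of D.
Step 2:
                  D         B         M         E
  init       0.6159    0.9575    0.1968    0.3075
  Δ        0.004856   0.01457   0.01457 -0.009711
  eq         0.6208    0.9721    0.2114    0.2978
  solve Keq expr → x = -0.004856; check Q = 16.46
Then add 0.08955 M of M.
Step 3:
                  D         B         M         E
  init       0.6208    0.9721     0.301    0.2978
  Δ        -0.01862  -0.05586  -0.05586   0.03724
  eq         0.6021    0.9162    0.2451     0.335
  solve Keq expr → x = 0.01862; check Q = 16.46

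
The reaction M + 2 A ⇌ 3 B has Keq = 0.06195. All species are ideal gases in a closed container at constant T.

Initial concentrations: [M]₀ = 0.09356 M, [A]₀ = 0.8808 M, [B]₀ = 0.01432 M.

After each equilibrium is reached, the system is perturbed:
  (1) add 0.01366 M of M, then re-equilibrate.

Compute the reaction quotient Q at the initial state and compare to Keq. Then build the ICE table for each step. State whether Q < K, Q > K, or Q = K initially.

Q₀ = 4.0456e-05; Q < K (proceeds forward)

Q₀ = 4.0456e-05 vs Keq = 0.06195 ⇒ Q<K, forward
Step 1:
                    M           A           B
  I           0.09356      0.8808     0.01432
  C          -0.03858    -0.07716      0.1157
  E           0.05498      0.8036      0.1301
  solve Keq expr → x = 0.03858; check Q = 0.06195
Then add 0.01366 M of M.
Step 2:
                    M           A           B
  I           0.06864      0.8036      0.1301
  C         -0.002548   -0.005096    0.007644
  E           0.06609      0.7985      0.1377
  solve Keq expr → x = 0.002548; check Q = 0.06195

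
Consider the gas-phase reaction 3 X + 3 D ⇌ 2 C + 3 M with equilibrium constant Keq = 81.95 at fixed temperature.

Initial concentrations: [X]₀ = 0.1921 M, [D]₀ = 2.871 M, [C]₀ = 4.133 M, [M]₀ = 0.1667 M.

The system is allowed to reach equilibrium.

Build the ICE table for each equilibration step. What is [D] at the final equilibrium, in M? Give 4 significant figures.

[D]_eq = 2.743 M

Q₀ = 0.4717 vs Keq = 81.95 ⇒ Q<K, forward
Step 1:
                    X           D           C           M
  I            0.1921       2.871       4.133      0.1667
  C           -0.1276     -0.1276     0.08508      0.1276
  E           0.06448       2.743       4.218      0.2943
  solve Keq expr → x = 0.04254; check Q = 81.95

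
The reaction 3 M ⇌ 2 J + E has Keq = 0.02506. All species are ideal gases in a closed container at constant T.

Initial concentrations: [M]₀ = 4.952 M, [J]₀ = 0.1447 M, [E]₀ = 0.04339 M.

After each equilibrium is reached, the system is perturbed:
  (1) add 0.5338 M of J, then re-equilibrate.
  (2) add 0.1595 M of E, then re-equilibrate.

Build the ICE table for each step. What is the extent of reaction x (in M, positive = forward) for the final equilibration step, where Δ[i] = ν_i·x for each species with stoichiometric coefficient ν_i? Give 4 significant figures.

Q₀ = 7.4814e-06 vs Keq = 0.02506 ⇒ Q<K, forward
Step 1:
                   M          J          E
  init         4.952     0.1447    0.04339
  Δ           -1.643      1.095     0.5475
  eq           3.309       1.24     0.5909
  solve Keq expr → x = 0.5475; check Q = 0.02506
Then add 0.5338 M of J.
Step 2:
                   M          J          E
  init         3.309      1.774     0.5909
  Δ           0.3132    -0.2088    -0.1044
  eq           3.623      1.565     0.4865
  solve Keq expr → x = -0.1044; check Q = 0.02506
Then add 0.1595 M of E.
Step 3:
                   M          J          E
  init         3.623      1.565      0.646
  Δ           0.1275   -0.08501    -0.0425
  eq            3.75       1.48     0.6035
  solve Keq expr → x = -0.0425; check Q = 0.02506

x = -0.0425 M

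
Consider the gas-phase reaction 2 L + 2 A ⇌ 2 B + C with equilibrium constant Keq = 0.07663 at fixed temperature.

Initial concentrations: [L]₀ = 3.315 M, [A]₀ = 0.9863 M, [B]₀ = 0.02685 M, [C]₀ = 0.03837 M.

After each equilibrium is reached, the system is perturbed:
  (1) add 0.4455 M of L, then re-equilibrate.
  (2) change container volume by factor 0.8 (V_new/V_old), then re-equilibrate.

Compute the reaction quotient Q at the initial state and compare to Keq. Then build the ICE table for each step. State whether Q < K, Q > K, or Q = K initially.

Q₀ = 2.5876e-06 vs Keq = 0.07663 ⇒ Q<K, forward
Step 1:
                   L          A          B          C
  init         3.315     0.9863    0.02685    0.03837
  Δ          -0.5565    -0.5565     0.5565     0.2782
  eq           2.759     0.4298     0.5833     0.3166
  solve Keq expr → x = 0.2782; check Q = 0.07663
Then add 0.4455 M of L.
Step 2:
                   L          A          B          C
  init         3.204     0.4298     0.5833     0.3166
  Δ         -0.02897   -0.02897    0.02897    0.01449
  eq           3.175     0.4009     0.6123     0.3311
  solve Keq expr → x = 0.01449; check Q = 0.07663
Then change container volume by factor 0.8 (V_new/V_old).
Step 3:
                   L          A          B          C
  init         3.969     0.5011     0.7654     0.4139
  Δ         -0.02668   -0.02668    0.02668    0.01334
  eq           3.942     0.4744      0.792     0.4272
  solve Keq expr → x = 0.01334; check Q = 0.07663

Q₀ = 2.5876e-06; Q < K (proceeds forward)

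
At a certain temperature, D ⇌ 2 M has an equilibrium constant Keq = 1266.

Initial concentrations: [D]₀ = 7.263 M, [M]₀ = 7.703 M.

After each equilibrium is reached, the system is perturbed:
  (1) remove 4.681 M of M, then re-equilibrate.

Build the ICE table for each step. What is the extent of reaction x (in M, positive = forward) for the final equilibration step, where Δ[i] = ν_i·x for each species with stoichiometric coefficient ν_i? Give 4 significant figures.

x = 0.1345 M

Q₀ = 8.17 vs Keq = 1266 ⇒ Q<K, forward
Step 1:
                    D           M
  Initial       7.263       7.703
  Change       -6.898        13.8
  Equil        0.3651        21.5
  solve Keq expr → x = 6.898; check Q = 1266
Then remove 4.681 M of M.
Step 2:
                    D           M
  Initial      0.3651       16.82
  Change      -0.1345      0.2689
  Equil        0.2306       17.09
  solve Keq expr → x = 0.1345; check Q = 1266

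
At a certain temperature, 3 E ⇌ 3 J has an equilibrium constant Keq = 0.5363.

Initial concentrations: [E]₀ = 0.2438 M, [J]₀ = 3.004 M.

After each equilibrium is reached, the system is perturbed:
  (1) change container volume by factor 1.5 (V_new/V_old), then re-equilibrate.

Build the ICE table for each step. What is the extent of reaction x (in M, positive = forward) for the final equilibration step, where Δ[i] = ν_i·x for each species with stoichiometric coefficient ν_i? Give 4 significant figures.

Q₀ = 1871 vs Keq = 0.5363 ⇒ Q>K, reverse
Step 1:
                    E           J
  init         0.2438       3.004
  Δ             1.548      -1.548
  eq            1.792       1.456
  solve Keq expr → x = -0.516; check Q = 0.5363
Then change container volume by factor 1.5 (V_new/V_old).
Step 2:
                    E           J
  init          1.195      0.9706
  Δ                 0           0
  eq            1.195      0.9706
  solve Keq expr → x = 0; check Q = 0.5363

x = 0 M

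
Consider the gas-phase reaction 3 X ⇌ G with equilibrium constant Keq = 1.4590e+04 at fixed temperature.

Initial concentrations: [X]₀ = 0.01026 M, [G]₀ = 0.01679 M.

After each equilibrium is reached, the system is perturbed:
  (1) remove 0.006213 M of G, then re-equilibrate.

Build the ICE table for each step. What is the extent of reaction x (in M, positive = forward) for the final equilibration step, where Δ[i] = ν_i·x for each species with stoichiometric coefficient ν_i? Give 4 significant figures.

Q₀ = 1.5546e+04 vs Keq = 1.4590e+04 ⇒ Q>K, reverse
Step 1:
                  X         G
  I         0.01026   0.01679
  C       2.0505e-04 -6.8350e-05
  E         0.01047   0.01672
  solve Keq expr → x = -6.8350e-05; check Q = 1.4590e+04
Then remove 0.006213 M of G.
Step 2:
                  X         G
  I         0.01047   0.01051
  C       -0.001373 4.5762e-04
  E        0.009092   0.01097
  solve Keq expr → x = 4.5762e-04; check Q = 1.4590e+04

x = 4.5762e-04 M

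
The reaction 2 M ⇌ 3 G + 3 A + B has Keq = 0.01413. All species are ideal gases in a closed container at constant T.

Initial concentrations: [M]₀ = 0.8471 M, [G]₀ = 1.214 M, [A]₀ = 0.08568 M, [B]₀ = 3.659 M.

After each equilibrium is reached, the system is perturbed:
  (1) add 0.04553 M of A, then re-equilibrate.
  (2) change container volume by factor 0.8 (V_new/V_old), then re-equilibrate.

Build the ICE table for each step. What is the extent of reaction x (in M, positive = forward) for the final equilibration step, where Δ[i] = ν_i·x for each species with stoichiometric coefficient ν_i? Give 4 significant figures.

Q₀ = 0.005738 vs Keq = 0.01413 ⇒ Q<K, forward
Step 1:
                    M           G           A           B
  I            0.8471       1.214     0.08568       3.659
  C          -0.01731     0.02596     0.02596    0.008654
  E            0.8298        1.24      0.1116       3.668
  solve Keq expr → x = 0.008654; check Q = 0.01413
Then add 0.04553 M of A.
Step 2:
                    M           G           A           B
  I            0.8298        1.24      0.1572       3.668
  C           0.02621    -0.03932    -0.03932    -0.01311
  E             0.856       1.201      0.1179       3.655
  solve Keq expr → x = -0.01311; check Q = 0.01413
Then change container volume by factor 0.8 (V_new/V_old).
Step 3:
                    M           G           A           B
  I              1.07       1.501      0.1473       4.568
  C           0.02735    -0.04102    -0.04102    -0.01367
  E             1.097        1.46      0.1063       4.555
  solve Keq expr → x = -0.01367; check Q = 0.01413

x = -0.01367 M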